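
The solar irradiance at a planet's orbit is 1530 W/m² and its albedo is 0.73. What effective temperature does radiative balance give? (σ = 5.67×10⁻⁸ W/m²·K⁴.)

T ≈ 207 K

Power absorbed = (1−a)S·πR²; power emitted = 4πR²σT⁴. Equating and cancelling πR²:
T = ((1−a)S / 4σ)^(1/4) = (413 / (4 × 5.67×10⁻⁸))^(1/4) = (1.82×10^9)^(1/4).
T = 207 K.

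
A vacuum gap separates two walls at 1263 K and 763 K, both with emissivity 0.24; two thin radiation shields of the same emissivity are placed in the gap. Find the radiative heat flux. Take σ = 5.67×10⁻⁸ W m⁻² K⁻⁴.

q ≈ 5680 W/m²

Each of the 3 gaps contributes resistance (2/ε − 1) = 2/0.24 − 1 = 7.333; total = 22.00.
q = σ(T₁⁴ − T₂⁴) / 22.00 = 5.67×10⁻⁸ × 2.21×10^12 / 22.00 = 5680 W/m².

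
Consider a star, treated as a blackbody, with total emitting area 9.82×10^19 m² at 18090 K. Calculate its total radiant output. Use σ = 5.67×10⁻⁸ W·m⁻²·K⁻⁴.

P = σAT⁴ = 5.67×10⁻⁸ × 9.82×10^19 × (18090)⁴ = 5.67×10⁻⁸ × 9.82×10^19 × 1.07×10^17.
P = 5.96×10^29 W.

P ≈ 5.96×10^29 W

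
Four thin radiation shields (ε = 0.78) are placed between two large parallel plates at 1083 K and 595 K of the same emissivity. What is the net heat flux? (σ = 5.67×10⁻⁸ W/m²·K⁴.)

Each of the 5 gaps contributes resistance (2/ε − 1) = 2/0.78 − 1 = 1.564; total = 7.821.
q = σ(T₁⁴ − T₂⁴) / 7.821 = 5.67×10⁻⁸ × 1.25×10^12 / 7.821 = 9070 W/m².

q ≈ 9070 W/m²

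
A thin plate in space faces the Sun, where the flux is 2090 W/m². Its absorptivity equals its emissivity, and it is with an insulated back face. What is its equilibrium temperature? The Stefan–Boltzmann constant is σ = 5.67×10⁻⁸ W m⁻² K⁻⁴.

Absorbed flux αS = emitted flux εσT⁴ (one radiating face); with α = ε, T = (S/σ)^(1/4).
T = (2090 / 5.67×10⁻⁸)^(1/4) = (3.69×10^10)^(1/4).
T = 438 K.

T ≈ 438 K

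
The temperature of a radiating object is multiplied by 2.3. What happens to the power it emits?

P ∝ T⁴, so the power scales as (2.3)⁴ = 28.0.

factor ≈ 28.0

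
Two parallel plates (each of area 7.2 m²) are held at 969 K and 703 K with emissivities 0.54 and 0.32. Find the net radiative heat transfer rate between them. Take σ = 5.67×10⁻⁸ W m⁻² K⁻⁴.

For two large parallel gray plates, q = σ(T₁⁴ − T₂⁴) / (1/ε₁ + 1/ε₂ − 1).
1/ε₁ + 1/ε₂ − 1 = 1/0.54 + 1/0.32 − 1 = 3.977.
T₁⁴ − T₂⁴ = 8.82×10^11 − 2.44×10^11 = 6.37×10^11 K⁴.
q = 5.67×10⁻⁸ × 6.37×10^11 / 3.977 = 9090 W/m².
Q = q·A = 9090 × 7.2 = 65400 W.

Q ≈ 65400 W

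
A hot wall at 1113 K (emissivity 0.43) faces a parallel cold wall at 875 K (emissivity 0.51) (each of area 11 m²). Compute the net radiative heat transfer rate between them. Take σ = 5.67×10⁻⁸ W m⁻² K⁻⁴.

For two large parallel gray plates, q = σ(T₁⁴ − T₂⁴) / (1/ε₁ + 1/ε₂ − 1).
1/ε₁ + 1/ε₂ − 1 = 1/0.43 + 1/0.51 − 1 = 3.286.
T₁⁴ − T₂⁴ = 1.53×10^12 − 5.86×10^11 = 9.48×10^11 K⁴.
q = 5.67×10⁻⁸ × 9.48×10^11 / 3.286 = 16400 W/m².
Q = q·A = 16400 × 11 = 1.80×10^5 W.

Q ≈ 1.80×10^5 W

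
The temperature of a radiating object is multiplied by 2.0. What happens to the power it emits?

factor ≈ 16.0

P ∝ T⁴, so the power scales as (2.0)⁴ = 16.0.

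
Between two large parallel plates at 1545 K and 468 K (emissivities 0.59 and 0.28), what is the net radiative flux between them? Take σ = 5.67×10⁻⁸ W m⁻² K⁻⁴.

q ≈ 75100 W/m²

For two large parallel gray plates, q = σ(T₁⁴ − T₂⁴) / (1/ε₁ + 1/ε₂ − 1).
1/ε₁ + 1/ε₂ − 1 = 1/0.59 + 1/0.28 − 1 = 4.266.
T₁⁴ − T₂⁴ = 5.70×10^12 − 4.80×10^10 = 5.65×10^12 K⁴.
q = 5.67×10⁻⁸ × 5.65×10^12 / 4.266 = 75100 W/m².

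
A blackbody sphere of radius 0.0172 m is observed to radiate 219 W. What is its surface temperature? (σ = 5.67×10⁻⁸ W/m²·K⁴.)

A = 4πr² = 4π × (0.0172)² = 3.72×10^-3 m².
From P = σAT⁴, T = (P / σA)^(1/4) = (219 / (5.67×10⁻⁸ × 3.72×10^-3))^(1/4).
T = (1.04×10^12)^(1/4) = 1010 K.

T ≈ 1010 K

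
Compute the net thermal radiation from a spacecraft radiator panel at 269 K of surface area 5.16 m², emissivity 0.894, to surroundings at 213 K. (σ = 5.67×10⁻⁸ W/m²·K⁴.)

Q = εσA(T⁴ − T_s⁴). T⁴ − T_s⁴ = (269)⁴ − (213)⁴ = 5.24×10^9 − 2.06×10^9 = 3.18×10^9 K⁴.
Q = 0.894 × 5.67×10⁻⁸ × 5.16 × 3.18×10^9 = 831 W.

Q ≈ 831 W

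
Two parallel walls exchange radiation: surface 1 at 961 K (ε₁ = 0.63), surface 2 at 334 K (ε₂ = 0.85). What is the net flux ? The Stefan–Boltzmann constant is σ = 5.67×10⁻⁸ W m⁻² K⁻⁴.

q ≈ 27000 W/m²

For two large parallel gray plates, q = σ(T₁⁴ − T₂⁴) / (1/ε₁ + 1/ε₂ − 1).
1/ε₁ + 1/ε₂ − 1 = 1/0.63 + 1/0.85 − 1 = 1.764.
T₁⁴ − T₂⁴ = 8.53×10^11 − 1.24×10^10 = 8.40×10^11 K⁴.
q = 5.67×10⁻⁸ × 8.40×10^11 / 1.764 = 27000 W/m².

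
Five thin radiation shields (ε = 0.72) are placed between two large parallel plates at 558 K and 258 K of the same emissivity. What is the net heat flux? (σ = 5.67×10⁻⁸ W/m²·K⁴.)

Each of the 6 gaps contributes resistance (2/ε − 1) = 2/0.72 − 1 = 1.778; total = 10.67.
q = σ(T₁⁴ − T₂⁴) / 10.67 = 5.67×10⁻⁸ × 9.25×10^10 / 10.67 = 492 W/m².

q ≈ 492 W/m²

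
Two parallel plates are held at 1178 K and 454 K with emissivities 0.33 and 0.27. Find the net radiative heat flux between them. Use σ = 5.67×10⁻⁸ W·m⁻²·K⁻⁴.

For two large parallel gray plates, q = σ(T₁⁴ − T₂⁴) / (1/ε₁ + 1/ε₂ − 1).
1/ε₁ + 1/ε₂ − 1 = 1/0.33 + 1/0.27 − 1 = 5.734.
T₁⁴ − T₂⁴ = 1.93×10^12 − 4.25×10^10 = 1.88×10^12 K⁴.
q = 5.67×10⁻⁸ × 1.88×10^12 / 5.734 = 18600 W/m².

q ≈ 18600 W/m²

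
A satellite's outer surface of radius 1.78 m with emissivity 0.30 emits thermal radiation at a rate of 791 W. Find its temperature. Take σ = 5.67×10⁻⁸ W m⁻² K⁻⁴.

A = 4πr² = 4π × (1.78)² = 39.8 m².
From P = εσAT⁴, T = (P / εσA)^(1/4) = (791 / (0.30 × 5.67×10⁻⁸ × 39.8))^(1/4).
T = (1.17×10^9)^(1/4) = 185 K.

T ≈ 185 K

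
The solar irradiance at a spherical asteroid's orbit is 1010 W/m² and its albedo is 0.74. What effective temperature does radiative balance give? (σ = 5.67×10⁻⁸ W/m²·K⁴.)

T ≈ 184 K

Power absorbed = (1−a)S·πR²; power emitted = 4πR²σT⁴. Equating and cancelling πR²:
T = ((1−a)S / 4σ)^(1/4) = (263 / (4 × 5.67×10⁻⁸))^(1/4) = (1.16×10^9)^(1/4).
T = 184 K.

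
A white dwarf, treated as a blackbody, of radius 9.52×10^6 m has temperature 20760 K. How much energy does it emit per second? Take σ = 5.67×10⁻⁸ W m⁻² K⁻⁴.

A = 4πr² = 4π × (9.52×10^6)² = 1.14×10^15 m².
P = σAT⁴ = 5.67×10⁻⁸ × 1.14×10^15 × (20760)⁴ = 5.67×10⁻⁸ × 1.14×10^15 × 1.86×10^17.
P = 1.20×10^25 W.

P ≈ 1.20×10^25 W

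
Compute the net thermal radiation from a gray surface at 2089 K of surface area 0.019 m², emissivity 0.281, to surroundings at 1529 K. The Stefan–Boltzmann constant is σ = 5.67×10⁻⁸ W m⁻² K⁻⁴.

Q = εσA(T⁴ − T_s⁴). T⁴ − T_s⁴ = (2089)⁴ − (1529)⁴ = 1.90×10^13 − 5.47×10^12 = 1.36×10^13 K⁴.
Q = 0.281 × 5.67×10⁻⁸ × 0.0190 × 1.36×10^13 = 4110 W.

Q ≈ 4110 W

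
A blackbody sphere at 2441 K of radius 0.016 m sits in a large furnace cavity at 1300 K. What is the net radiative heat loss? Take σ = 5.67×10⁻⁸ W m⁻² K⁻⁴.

A = 4πr² = 4π × (0.016)² = 3.22×10^-3 m².
Q = σA(T⁴ − T_s⁴). T⁴ − T_s⁴ = (2441)⁴ − (1300)⁴ = 3.55×10^13 − 2.86×10^12 = 3.26×10^13 K⁴.
Q = 5.67×10⁻⁸ × 3.22×10^-3 × 3.26×10^13 = 5950 W.

Q ≈ 5950 W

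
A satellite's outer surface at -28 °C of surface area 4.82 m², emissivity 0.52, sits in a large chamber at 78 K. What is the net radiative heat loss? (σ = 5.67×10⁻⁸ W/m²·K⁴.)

Q ≈ 507 W

Convert: -28 °C = 245 K.
Q = εσA(T⁴ − T_s⁴). T⁴ − T_s⁴ = (245)⁴ − (78)⁴ = 3.60×10^9 − 3.70×10^7 = 3.57×10^9 K⁴.
Q = 0.52 × 5.67×10⁻⁸ × 4.82 × 3.57×10^9 = 507 W.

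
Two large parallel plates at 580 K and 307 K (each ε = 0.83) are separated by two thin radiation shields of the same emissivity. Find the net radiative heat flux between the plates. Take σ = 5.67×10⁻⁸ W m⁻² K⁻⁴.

Each of the 3 gaps contributes resistance (2/ε − 1) = 2/0.83 − 1 = 1.410; total = 4.229.
q = σ(T₁⁴ − T₂⁴) / 4.229 = 5.67×10⁻⁸ × 1.04×10^11 / 4.229 = 1400 W/m².

q ≈ 1400 W/m²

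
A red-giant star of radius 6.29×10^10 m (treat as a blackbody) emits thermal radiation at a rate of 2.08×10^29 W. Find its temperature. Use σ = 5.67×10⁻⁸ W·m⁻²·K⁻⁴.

T ≈ 2930 K

A = 4πr² = 4π × (6.29×10^10)² = 4.97×10^22 m².
From P = σAT⁴, T = (P / σA)^(1/4) = (2.08×10^29 / (5.67×10⁻⁸ × 4.97×10^22))^(1/4).
T = (7.38×10^13)^(1/4) = 2930 K.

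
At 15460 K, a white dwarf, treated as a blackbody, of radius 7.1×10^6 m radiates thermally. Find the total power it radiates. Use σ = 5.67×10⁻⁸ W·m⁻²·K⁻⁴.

A = 4πr² = 4π × (7.1×10^6)² = 6.33×10^14 m².
P = σAT⁴ = 5.67×10⁻⁸ × 6.33×10^14 × (15460)⁴ = 5.67×10⁻⁸ × 6.33×10^14 × 5.71×10^16.
P = 2.05×10^24 W.

P ≈ 2.05×10^24 W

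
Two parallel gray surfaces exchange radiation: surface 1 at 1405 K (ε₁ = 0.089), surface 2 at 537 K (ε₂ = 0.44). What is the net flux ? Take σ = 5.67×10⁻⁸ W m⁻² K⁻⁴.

q ≈ 17300 W/m²

For two large parallel gray plates, q = σ(T₁⁴ − T₂⁴) / (1/ε₁ + 1/ε₂ − 1).
1/ε₁ + 1/ε₂ − 1 = 1/0.089 + 1/0.44 − 1 = 12.51.
T₁⁴ − T₂⁴ = 3.90×10^12 − 8.32×10^10 = 3.81×10^12 K⁴.
q = 5.67×10⁻⁸ × 3.81×10^12 / 12.51 = 17300 W/m².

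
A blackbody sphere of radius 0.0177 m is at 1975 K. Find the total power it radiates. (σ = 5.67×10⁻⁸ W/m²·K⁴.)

A = 4πr² = 4π × (0.0177)² = 3.94×10^-3 m².
P = σAT⁴ = 5.67×10⁻⁸ × 3.94×10^-3 × (1975)⁴ = 5.67×10⁻⁸ × 3.94×10^-3 × 1.52×10^13.
P = 3400 W.

P ≈ 3400 W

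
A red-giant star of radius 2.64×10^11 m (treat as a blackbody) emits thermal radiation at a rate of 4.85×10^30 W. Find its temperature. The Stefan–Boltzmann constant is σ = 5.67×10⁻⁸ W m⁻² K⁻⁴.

A = 4πr² = 4π × (2.64×10^11)² = 8.76×10^23 m².
From P = σAT⁴, T = (P / σA)^(1/4) = (4.85×10^30 / (5.67×10⁻⁸ × 8.76×10^23))^(1/4).
T = (9.77×10^13)^(1/4) = 3140 K.

T ≈ 3140 K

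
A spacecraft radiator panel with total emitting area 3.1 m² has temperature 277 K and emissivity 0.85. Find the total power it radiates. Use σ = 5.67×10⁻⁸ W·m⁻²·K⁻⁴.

P ≈ 880 W

Stefan–Boltzmann: P = εσAT⁴ = 0.85 × 5.67×10⁻⁸ × 3.10 × (277)⁴ = 0.85 × 5.67×10⁻⁸ × 3.10 × 5.89×10^9.
P = 880 W.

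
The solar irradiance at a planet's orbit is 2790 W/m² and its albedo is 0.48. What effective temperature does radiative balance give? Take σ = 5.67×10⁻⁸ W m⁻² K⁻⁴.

Power absorbed = (1−a)S·πR²; power emitted = 4πR²σT⁴. Equating and cancelling πR²:
T = ((1−a)S / 4σ)^(1/4) = (1450 / (4 × 5.67×10⁻⁸))^(1/4) = (6.40×10^9)^(1/4).
T = 283 K.

T ≈ 283 K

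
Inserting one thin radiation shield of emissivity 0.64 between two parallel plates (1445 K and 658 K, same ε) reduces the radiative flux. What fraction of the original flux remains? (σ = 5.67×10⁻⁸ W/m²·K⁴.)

ratio ≈ 0.500

With N identical shields there are N+1 = 2 gaps in series, each with the same radiative resistance, so the flux falls to 1/(N+1) of its unshielded value.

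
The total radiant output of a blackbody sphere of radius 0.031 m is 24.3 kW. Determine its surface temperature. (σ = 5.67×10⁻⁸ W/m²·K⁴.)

A = 4πr² = 4π × (0.031)² = 0.0121 m².
From P = σAT⁴, T = (P / σA)^(1/4) = (24300 / (5.67×10⁻⁸ × 0.0121))^(1/4).
T = (3.55×10^13)^(1/4) = 2440 K.

T ≈ 2440 K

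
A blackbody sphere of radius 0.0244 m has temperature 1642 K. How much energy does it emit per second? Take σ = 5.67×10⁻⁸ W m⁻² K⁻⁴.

A = 4πr² = 4π × (0.0244)² = 7.48×10^-3 m².
P = σAT⁴ = 5.67×10⁻⁸ × 7.48×10^-3 × (1642)⁴ = 5.67×10⁻⁸ × 7.48×10^-3 × 7.27×10^12.
P = 3080 W.

P ≈ 3080 W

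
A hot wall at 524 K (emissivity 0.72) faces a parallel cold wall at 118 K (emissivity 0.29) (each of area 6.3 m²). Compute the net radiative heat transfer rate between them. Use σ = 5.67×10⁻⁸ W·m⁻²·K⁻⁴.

For two large parallel gray plates, q = σ(T₁⁴ − T₂⁴) / (1/ε₁ + 1/ε₂ − 1).
1/ε₁ + 1/ε₂ − 1 = 1/0.72 + 1/0.29 − 1 = 3.837.
T₁⁴ − T₂⁴ = 7.54×10^10 − 1.94×10^8 = 7.52×10^10 K⁴.
q = 5.67×10⁻⁸ × 7.52×10^10 / 3.837 = 1110 W/m².
Q = q·A = 1110 × 6.3 = 7000 W.

Q ≈ 7000 W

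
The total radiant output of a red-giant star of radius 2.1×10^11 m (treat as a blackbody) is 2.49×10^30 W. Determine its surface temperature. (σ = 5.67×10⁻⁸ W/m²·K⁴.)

T ≈ 2980 K

A = 4πr² = 4π × (2.1×10^11)² = 5.54×10^23 m².
From P = σAT⁴, T = (P / σA)^(1/4) = (2.49×10^30 / (5.67×10⁻⁸ × 5.54×10^23))^(1/4).
T = (7.92×10^13)^(1/4) = 2980 K.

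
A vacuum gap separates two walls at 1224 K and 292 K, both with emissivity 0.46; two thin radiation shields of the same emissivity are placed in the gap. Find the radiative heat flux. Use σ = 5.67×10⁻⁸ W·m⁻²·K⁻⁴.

Each of the 3 gaps contributes resistance (2/ε − 1) = 2/0.46 − 1 = 3.348; total = 10.04.
q = σ(T₁⁴ − T₂⁴) / 10.04 = 5.67×10⁻⁸ × 2.24×10^12 / 10.04 = 12600 W/m².

q ≈ 12600 W/m²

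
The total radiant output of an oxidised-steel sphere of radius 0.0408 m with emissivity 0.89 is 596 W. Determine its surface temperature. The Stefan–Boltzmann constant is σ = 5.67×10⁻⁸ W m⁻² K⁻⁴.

A = 4πr² = 4π × (0.0408)² = 0.0209 m².
From P = εσAT⁴, T = (P / εσA)^(1/4) = (596 / (0.89 × 5.67×10⁻⁸ × 0.0209))^(1/4).
T = (5.65×10^11)^(1/4) = 867 K.

T ≈ 867 K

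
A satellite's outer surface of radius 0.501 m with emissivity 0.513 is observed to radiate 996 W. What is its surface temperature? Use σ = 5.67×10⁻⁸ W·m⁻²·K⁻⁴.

A = 4πr² = 4π × (0.501)² = 3.15 m².
From P = εσAT⁴, T = (P / εσA)^(1/4) = (996 / (0.513 × 5.67×10⁻⁸ × 3.15))^(1/4).
T = (1.09×10^10)^(1/4) = 323 K.

T ≈ 323 K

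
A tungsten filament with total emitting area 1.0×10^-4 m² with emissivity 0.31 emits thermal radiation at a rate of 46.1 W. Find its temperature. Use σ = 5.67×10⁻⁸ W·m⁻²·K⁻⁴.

From P = εσAT⁴, T = (P / εσA)^(1/4) = (46.1 / (0.31 × 5.67×10⁻⁸ × 1.00×10^-4))^(1/4).
T = (2.62×10^13)^(1/4) = 2260 K.

T ≈ 2260 K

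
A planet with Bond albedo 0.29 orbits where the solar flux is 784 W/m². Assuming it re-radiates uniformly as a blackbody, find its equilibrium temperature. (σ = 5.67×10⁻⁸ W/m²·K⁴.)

Power absorbed = (1−a)S·πR²; power emitted = 4πR²σT⁴. Equating and cancelling πR²:
T = ((1−a)S / 4σ)^(1/4) = (557 / (4 × 5.67×10⁻⁸))^(1/4) = (2.45×10^9)^(1/4).
T = 223 K.

T ≈ 223 K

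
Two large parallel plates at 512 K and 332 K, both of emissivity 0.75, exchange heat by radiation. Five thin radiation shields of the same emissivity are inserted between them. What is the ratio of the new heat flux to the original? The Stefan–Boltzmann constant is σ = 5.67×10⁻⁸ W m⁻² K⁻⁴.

ratio ≈ 0.167

With N identical shields there are N+1 = 6 gaps in series, each with the same radiative resistance, so the flux falls to 1/(N+1) of its unshielded value.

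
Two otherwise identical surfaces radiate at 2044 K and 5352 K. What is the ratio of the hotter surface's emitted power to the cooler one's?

ratio ≈ 47.0

P ∝ T⁴, so the ratio is (5352/2044)⁴ = (2.618)⁴ = 47.0.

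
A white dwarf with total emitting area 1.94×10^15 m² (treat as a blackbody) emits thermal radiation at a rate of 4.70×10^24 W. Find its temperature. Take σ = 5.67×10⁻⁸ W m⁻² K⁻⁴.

From P = σAT⁴, T = (P / σA)^(1/4) = (4.70×10^24 / (5.67×10⁻⁸ × 1.94×10^15))^(1/4).
T = (4.27×10^16)^(1/4) = 14400 K.

T ≈ 14400 K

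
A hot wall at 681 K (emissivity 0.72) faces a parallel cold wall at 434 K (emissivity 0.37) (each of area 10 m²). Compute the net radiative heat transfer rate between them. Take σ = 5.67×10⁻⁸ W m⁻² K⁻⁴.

Q ≈ 32900 W

For two large parallel gray plates, q = σ(T₁⁴ − T₂⁴) / (1/ε₁ + 1/ε₂ − 1).
1/ε₁ + 1/ε₂ − 1 = 1/0.72 + 1/0.37 − 1 = 3.092.
T₁⁴ − T₂⁴ = 2.15×10^11 − 3.55×10^10 = 1.80×10^11 K⁴.
q = 5.67×10⁻⁸ × 1.80×10^11 / 3.092 = 3290 W/m².
Q = q·A = 3290 × 10 = 32900 W.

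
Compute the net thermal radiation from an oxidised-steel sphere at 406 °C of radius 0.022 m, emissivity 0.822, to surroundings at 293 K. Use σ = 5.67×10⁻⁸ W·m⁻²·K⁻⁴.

Q ≈ 58.2 W

A = 4πr² = 4π × (0.022)² = 6.08×10^-3 m².
Convert: 406 °C = 679 K.
Q = εσA(T⁴ − T_s⁴). T⁴ − T_s⁴ = (679)⁴ − (293)⁴ = 2.13×10^11 − 7.37×10^9 = 2.05×10^11 K⁴.
Q = 0.822 × 5.67×10⁻⁸ × 6.08×10^-3 × 2.05×10^11 = 58.2 W.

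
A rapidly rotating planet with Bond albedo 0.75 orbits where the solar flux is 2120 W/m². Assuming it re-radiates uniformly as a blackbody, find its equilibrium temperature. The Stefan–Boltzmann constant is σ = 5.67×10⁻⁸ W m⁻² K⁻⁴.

T ≈ 220 K

Power absorbed = (1−a)S·πR²; power emitted = 4πR²σT⁴. Equating and cancelling πR²:
T = ((1−a)S / 4σ)^(1/4) = (530 / (4 × 5.67×10⁻⁸))^(1/4) = (2.34×10^9)^(1/4).
T = 220 K.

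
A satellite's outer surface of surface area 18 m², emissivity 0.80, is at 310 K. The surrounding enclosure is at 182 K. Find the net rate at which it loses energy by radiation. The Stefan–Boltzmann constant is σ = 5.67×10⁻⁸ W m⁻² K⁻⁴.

Q = εσA(T⁴ − T_s⁴). T⁴ − T_s⁴ = (310)⁴ − (182)⁴ = 9.24×10^9 − 1.10×10^9 = 8.14×10^9 K⁴.
Q = 0.80 × 5.67×10⁻⁸ × 18.0 × 8.14×10^9 = 6640 W.

Q ≈ 6640 W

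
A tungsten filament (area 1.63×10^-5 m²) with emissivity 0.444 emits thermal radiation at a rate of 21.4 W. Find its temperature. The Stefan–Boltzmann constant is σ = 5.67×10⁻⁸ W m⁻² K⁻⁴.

From P = εσAT⁴, T = (P / εσA)^(1/4) = (21.4 / (0.444 × 5.67×10⁻⁸ × 1.63×10^-5))^(1/4).
T = (5.22×10^13)^(1/4) = 2690 K.

T ≈ 2690 K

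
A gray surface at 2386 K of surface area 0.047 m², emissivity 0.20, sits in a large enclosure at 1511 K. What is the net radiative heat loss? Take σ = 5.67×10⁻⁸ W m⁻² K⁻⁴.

Q = εσA(T⁴ − T_s⁴). T⁴ − T_s⁴ = (2386)⁴ − (1511)⁴ = 3.24×10^13 − 5.21×10^12 = 2.72×10^13 K⁴.
Q = 0.20 × 5.67×10⁻⁸ × 0.0470 × 2.72×10^13 = 14500 W.

Q ≈ 14500 W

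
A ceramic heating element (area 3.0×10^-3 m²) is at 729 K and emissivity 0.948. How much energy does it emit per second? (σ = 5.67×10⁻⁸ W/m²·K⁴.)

P = εσAT⁴ = 0.948 × 5.67×10⁻⁸ × 3.00×10^-3 × (729)⁴ = 0.948 × 5.67×10⁻⁸ × 3.00×10^-3 × 2.82×10^11.
P = 45.5 W.

P ≈ 45.5 W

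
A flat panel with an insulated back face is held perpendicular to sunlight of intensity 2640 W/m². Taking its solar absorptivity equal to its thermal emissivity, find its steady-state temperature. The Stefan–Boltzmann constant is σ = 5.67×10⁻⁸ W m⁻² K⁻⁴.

Absorbed flux αS = emitted flux εσT⁴ (one radiating face); with α = ε, T = (S/σ)^(1/4).
T = (2640 / 5.67×10⁻⁸)^(1/4) = (4.66×10^10)^(1/4).
T = 465 K.

T ≈ 465 K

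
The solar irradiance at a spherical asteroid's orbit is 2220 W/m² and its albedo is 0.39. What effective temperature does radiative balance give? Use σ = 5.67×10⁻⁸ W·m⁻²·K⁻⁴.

T ≈ 278 K

Power absorbed = (1−a)S·πR²; power emitted = 4πR²σT⁴. Equating and cancelling πR²:
T = ((1−a)S / 4σ)^(1/4) = (1350 / (4 × 5.67×10⁻⁸))^(1/4) = (5.97×10^9)^(1/4).
T = 278 K.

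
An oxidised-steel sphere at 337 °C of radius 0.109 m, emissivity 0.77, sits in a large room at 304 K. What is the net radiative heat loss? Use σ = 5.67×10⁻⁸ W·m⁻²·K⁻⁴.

A = 4πr² = 4π × (0.109)² = 0.149 m².
Convert: 337 °C = 610 K.
Q = εσA(T⁴ − T_s⁴). T⁴ − T_s⁴ = (610)⁴ − (304)⁴ = 1.38×10^11 − 8.54×10^9 = 1.30×10^11 K⁴.
Q = 0.77 × 5.67×10⁻⁸ × 0.149 × 1.30×10^11 = 847 W.

Q ≈ 847 W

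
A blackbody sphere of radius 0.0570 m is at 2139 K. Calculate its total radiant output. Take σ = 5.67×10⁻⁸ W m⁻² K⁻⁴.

P ≈ 48500 W

A = 4πr² = 4π × (0.0570)² = 0.0408 m².
P = σAT⁴ = 5.67×10⁻⁸ × 0.0408 × (2139)⁴ = 5.67×10⁻⁸ × 0.0408 × 2.09×10^13.
P = 48500 W.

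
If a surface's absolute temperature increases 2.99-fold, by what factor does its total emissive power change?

factor ≈ 79.9

P ∝ T⁴, so the power scales as (2.99)⁴ = 79.9.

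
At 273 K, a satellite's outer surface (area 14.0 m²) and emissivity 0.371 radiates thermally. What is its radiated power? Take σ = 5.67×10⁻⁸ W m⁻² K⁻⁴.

P = εσAT⁴ = 0.371 × 5.67×10⁻⁸ × 14.0 × (273)⁴ = 0.371 × 5.67×10⁻⁸ × 14.0 × 5.55×10^9.
P = 1640 W.

P ≈ 1640 W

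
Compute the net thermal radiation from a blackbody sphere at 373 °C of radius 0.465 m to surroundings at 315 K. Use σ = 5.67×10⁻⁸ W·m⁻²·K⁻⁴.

Q ≈ 25300 W

A = 4πr² = 4π × (0.465)² = 2.72 m².
Convert: 373 °C = 646 K.
Q = σA(T⁴ − T_s⁴). T⁴ − T_s⁴ = (646)⁴ − (315)⁴ = 1.74×10^11 − 9.85×10^9 = 1.64×10^11 K⁴.
Q = 5.67×10⁻⁸ × 2.72 × 1.64×10^11 = 25300 W.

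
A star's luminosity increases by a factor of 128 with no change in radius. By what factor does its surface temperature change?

factor ≈ 3.36

P ∝ T⁴ ⇒ T ∝ P^(1/4), so T scales by (128)^(1/4) = 3.36.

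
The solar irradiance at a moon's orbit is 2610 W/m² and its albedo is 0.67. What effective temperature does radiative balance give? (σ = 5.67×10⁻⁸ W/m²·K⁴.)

T ≈ 248 K

Power absorbed = (1−a)S·πR²; power emitted = 4πR²σT⁴. Equating and cancelling πR²:
T = ((1−a)S / 4σ)^(1/4) = (861 / (4 × 5.67×10⁻⁸))^(1/4) = (3.80×10^9)^(1/4).
T = 248 K.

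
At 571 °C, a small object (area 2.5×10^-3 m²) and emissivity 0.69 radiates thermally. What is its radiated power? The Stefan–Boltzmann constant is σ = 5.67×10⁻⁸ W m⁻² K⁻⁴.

P ≈ 49.6 W

571 °C = 844 K.
Stefan–Boltzmann: P = εσAT⁴ = 0.69 × 5.67×10⁻⁸ × 2.50×10^-3 × (844)⁴ = 0.69 × 5.67×10⁻⁸ × 2.50×10^-3 × 5.07×10^11.
P = 49.6 W.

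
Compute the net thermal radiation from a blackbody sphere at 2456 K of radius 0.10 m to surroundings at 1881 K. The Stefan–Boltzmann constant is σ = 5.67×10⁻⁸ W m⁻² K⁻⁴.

Q ≈ 1.70×10^5 W

A = 4πr² = 4π × (0.10)² = 0.126 m².
Q = σA(T⁴ − T_s⁴). T⁴ − T_s⁴ = (2456)⁴ − (1881)⁴ = 3.64×10^13 − 1.25×10^13 = 2.39×10^13 K⁴.
Q = 5.67×10⁻⁸ × 0.126 × 2.39×10^13 = 1.70×10^5 W.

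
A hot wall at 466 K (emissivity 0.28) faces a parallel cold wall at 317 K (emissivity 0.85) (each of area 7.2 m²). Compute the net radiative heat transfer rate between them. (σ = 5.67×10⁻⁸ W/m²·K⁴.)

Q ≈ 4040 W

For two large parallel gray plates, q = σ(T₁⁴ − T₂⁴) / (1/ε₁ + 1/ε₂ − 1).
1/ε₁ + 1/ε₂ − 1 = 1/0.28 + 1/0.85 − 1 = 3.748.
T₁⁴ − T₂⁴ = 4.72×10^10 − 1.01×10^10 = 3.71×10^10 K⁴.
q = 5.67×10⁻⁸ × 3.71×10^10 / 3.748 = 561 W/m².
Q = q·A = 561 × 7.2 = 4040 W.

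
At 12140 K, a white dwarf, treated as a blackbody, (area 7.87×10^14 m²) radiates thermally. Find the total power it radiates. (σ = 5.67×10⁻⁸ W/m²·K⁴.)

P ≈ 9.69×10^23 W

P = σAT⁴ = 5.67×10⁻⁸ × 7.87×10^14 × (12140)⁴ = 5.67×10⁻⁸ × 7.87×10^14 × 2.17×10^16.
P = 9.69×10^23 W.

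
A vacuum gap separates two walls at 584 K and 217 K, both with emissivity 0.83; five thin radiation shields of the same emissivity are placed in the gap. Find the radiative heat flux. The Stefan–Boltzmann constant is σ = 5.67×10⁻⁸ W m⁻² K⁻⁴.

q ≈ 765 W/m²

Each of the 6 gaps contributes resistance (2/ε − 1) = 2/0.83 − 1 = 1.410; total = 8.458.
q = σ(T₁⁴ − T₂⁴) / 8.458 = 5.67×10⁻⁸ × 1.14×10^11 / 8.458 = 765 W/m².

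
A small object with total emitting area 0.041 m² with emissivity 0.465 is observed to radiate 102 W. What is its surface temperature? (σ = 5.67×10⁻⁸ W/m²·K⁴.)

T ≈ 554 K

From P = εσAT⁴, T = (P / εσA)^(1/4) = (102 / (0.465 × 5.67×10⁻⁸ × 0.0410))^(1/4).
T = (9.44×10^10)^(1/4) = 554 K.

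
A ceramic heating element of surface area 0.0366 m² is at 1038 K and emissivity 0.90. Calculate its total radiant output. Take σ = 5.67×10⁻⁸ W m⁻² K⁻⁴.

P = εσAT⁴ = 0.90 × 5.67×10⁻⁸ × 0.0366 × (1038)⁴ = 0.90 × 5.67×10⁻⁸ × 0.0366 × 1.16×10^12.
P = 2170 W.

P ≈ 2170 W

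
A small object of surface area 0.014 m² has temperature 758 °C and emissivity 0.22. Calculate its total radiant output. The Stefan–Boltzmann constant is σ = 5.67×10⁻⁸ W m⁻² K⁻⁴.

P ≈ 197 W

758 °C = 1031 K.
Stefan–Boltzmann: P = εσAT⁴ = 0.22 × 5.67×10⁻⁸ × 0.0140 × (1031)⁴ = 0.22 × 5.67×10⁻⁸ × 0.0140 × 1.13×10^12.
P = 197 W.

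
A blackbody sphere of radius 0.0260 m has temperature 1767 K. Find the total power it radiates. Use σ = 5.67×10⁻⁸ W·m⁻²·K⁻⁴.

A = 4πr² = 4π × (0.0260)² = 8.49×10^-3 m².
P = σAT⁴ = 5.67×10⁻⁸ × 8.49×10^-3 × (1767)⁴ = 5.67×10⁻⁸ × 8.49×10^-3 × 9.75×10^12.
P = 4700 W.

P ≈ 4700 W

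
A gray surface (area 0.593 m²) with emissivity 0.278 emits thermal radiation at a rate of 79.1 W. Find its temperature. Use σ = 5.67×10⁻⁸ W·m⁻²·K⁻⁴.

From P = εσAT⁴, T = (P / εσA)^(1/4) = (79.1 / (0.278 × 5.67×10⁻⁸ × 0.593))^(1/4).
T = (8.46×10^9)^(1/4) = 303 K.

T ≈ 303 K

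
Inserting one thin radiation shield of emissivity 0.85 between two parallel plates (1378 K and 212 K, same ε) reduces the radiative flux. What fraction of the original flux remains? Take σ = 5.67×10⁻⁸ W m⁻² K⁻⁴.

ratio ≈ 0.500

With N identical shields there are N+1 = 2 gaps in series, each with the same radiative resistance, so the flux falls to 1/(N+1) of its unshielded value.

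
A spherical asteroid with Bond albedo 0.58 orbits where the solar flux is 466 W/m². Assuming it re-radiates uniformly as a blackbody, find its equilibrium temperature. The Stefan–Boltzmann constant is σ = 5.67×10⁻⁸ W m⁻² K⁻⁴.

T ≈ 171 K

Power absorbed = (1−a)S·πR²; power emitted = 4πR²σT⁴. Equating and cancelling πR²:
T = ((1−a)S / 4σ)^(1/4) = (196 / (4 × 5.67×10⁻⁸))^(1/4) = (8.63×10^8)^(1/4).
T = 171 K.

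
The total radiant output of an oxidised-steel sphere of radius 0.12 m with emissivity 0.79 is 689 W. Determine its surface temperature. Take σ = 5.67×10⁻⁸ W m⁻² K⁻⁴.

A = 4πr² = 4π × (0.12)² = 0.181 m².
From P = εσAT⁴, T = (P / εσA)^(1/4) = (689 / (0.79 × 5.67×10⁻⁸ × 0.181))^(1/4).
T = (8.50×10^10)^(1/4) = 540 K.

T ≈ 540 K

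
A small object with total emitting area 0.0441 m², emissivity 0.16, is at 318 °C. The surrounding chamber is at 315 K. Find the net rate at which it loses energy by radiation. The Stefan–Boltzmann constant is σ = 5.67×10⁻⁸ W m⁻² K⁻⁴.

Q ≈ 44.9 W

Convert: 318 °C = 591 K.
Q = εσA(T⁴ − T_s⁴). T⁴ − T_s⁴ = (591)⁴ − (315)⁴ = 1.22×10^11 − 9.85×10^9 = 1.12×10^11 K⁴.
Q = 0.16 × 5.67×10⁻⁸ × 0.0441 × 1.12×10^11 = 44.9 W.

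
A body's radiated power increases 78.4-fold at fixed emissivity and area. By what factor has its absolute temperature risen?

P ∝ T⁴ ⇒ T ∝ P^(1/4), so T scales by (78.4)^(1/4) = 2.98.

factor ≈ 2.98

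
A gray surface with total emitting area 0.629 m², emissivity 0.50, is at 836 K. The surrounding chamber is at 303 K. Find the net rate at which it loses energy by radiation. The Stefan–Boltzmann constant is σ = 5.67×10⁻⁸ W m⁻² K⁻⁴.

Q = εσA(T⁴ − T_s⁴). T⁴ − T_s⁴ = (836)⁴ − (303)⁴ = 4.88×10^11 − 8.43×10^9 = 4.80×10^11 K⁴.
Q = 0.50 × 5.67×10⁻⁸ × 0.629 × 4.80×10^11 = 8560 W.

Q ≈ 8560 W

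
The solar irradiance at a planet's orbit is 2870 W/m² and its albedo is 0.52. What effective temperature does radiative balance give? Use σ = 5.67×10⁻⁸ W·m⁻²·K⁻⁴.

T ≈ 279 K

Power absorbed = (1−a)S·πR²; power emitted = 4πR²σT⁴. Equating and cancelling πR²:
T = ((1−a)S / 4σ)^(1/4) = (1380 / (4 × 5.67×10⁻⁸))^(1/4) = (6.07×10^9)^(1/4).
T = 279 K.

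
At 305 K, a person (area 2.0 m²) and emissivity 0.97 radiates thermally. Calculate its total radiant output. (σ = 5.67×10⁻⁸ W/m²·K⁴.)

P = εσAT⁴ = 0.97 × 5.67×10⁻⁸ × 2.00 × (305)⁴ = 0.97 × 5.67×10⁻⁸ × 2.00 × 8.65×10^9.
P = 952 W.

P ≈ 952 W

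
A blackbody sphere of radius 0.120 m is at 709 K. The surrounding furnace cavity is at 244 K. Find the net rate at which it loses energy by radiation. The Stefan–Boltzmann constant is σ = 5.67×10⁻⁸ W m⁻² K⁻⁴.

A = 4πr² = 4π × (0.120)² = 0.181 m².
Q = σA(T⁴ − T_s⁴). T⁴ − T_s⁴ = (709)⁴ − (244)⁴ = 2.53×10^11 − 3.54×10^9 = 2.49×10^11 K⁴.
Q = 5.67×10⁻⁸ × 0.181 × 2.49×10^11 = 2560 W.

Q ≈ 2560 W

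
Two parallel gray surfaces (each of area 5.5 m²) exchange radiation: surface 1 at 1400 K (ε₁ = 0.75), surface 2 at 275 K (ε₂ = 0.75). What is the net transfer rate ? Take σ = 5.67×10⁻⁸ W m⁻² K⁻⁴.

For two large parallel gray plates, q = σ(T₁⁴ − T₂⁴) / (1/ε₁ + 1/ε₂ − 1).
1/ε₁ + 1/ε₂ − 1 = 1/0.75 + 1/0.75 − 1 = 1.667.
T₁⁴ − T₂⁴ = 3.84×10^12 − 5.72×10^9 = 3.84×10^12 K⁴.
q = 5.67×10⁻⁸ × 3.84×10^12 / 1.667 = 1.30×10^5 W/m².
Q = q·A = 1.30×10^5 × 5.5 = 7.18×10^5 W.

Q ≈ 7.18×10^5 W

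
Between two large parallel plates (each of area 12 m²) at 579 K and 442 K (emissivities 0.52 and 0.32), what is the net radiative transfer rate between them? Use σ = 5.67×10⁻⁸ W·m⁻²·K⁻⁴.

Q ≈ 12500 W

For two large parallel gray plates, q = σ(T₁⁴ − T₂⁴) / (1/ε₁ + 1/ε₂ − 1).
1/ε₁ + 1/ε₂ − 1 = 1/0.52 + 1/0.32 − 1 = 4.048.
T₁⁴ − T₂⁴ = 1.12×10^11 − 3.82×10^10 = 7.42×10^10 K⁴.
q = 5.67×10⁻⁸ × 7.42×10^10 / 4.048 = 1040 W/m².
Q = q·A = 1040 × 12 = 12500 W.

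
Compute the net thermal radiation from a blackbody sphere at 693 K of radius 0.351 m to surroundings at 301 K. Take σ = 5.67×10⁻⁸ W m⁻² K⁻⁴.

Q ≈ 19500 W

A = 4πr² = 4π × (0.351)² = 1.55 m².
Q = σA(T⁴ − T_s⁴). T⁴ − T_s⁴ = (693)⁴ − (301)⁴ = 2.31×10^11 − 8.21×10^9 = 2.22×10^11 K⁴.
Q = 5.67×10⁻⁸ × 1.55 × 2.22×10^11 = 19500 W.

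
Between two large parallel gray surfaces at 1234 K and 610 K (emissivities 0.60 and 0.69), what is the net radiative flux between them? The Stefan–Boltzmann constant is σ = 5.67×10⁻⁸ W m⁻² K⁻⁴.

q ≈ 58400 W/m²

For two large parallel gray plates, q = σ(T₁⁴ − T₂⁴) / (1/ε₁ + 1/ε₂ − 1).
1/ε₁ + 1/ε₂ − 1 = 1/0.60 + 1/0.69 − 1 = 2.116.
T₁⁴ − T₂⁴ = 2.32×10^12 − 1.38×10^11 = 2.18×10^12 K⁴.
q = 5.67×10⁻⁸ × 2.18×10^12 / 2.116 = 58400 W/m².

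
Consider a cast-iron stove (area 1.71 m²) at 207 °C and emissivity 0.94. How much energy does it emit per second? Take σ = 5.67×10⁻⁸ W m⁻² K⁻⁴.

207 °C = 480 K.
P = εσAT⁴ = 0.94 × 5.67×10⁻⁸ × 1.71 × (480)⁴ = 0.94 × 5.67×10⁻⁸ × 1.71 × 5.31×10^10.
P = 4840 W.

P ≈ 4840 W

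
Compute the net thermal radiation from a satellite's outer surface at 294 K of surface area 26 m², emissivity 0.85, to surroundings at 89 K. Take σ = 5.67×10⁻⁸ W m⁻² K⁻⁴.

Q = εσA(T⁴ − T_s⁴). T⁴ − T_s⁴ = (294)⁴ − (89)⁴ = 7.47×10^9 − 6.27×10^7 = 7.41×10^9 K⁴.
Q = 0.85 × 5.67×10⁻⁸ × 26.0 × 7.41×10^9 = 9280 W.

Q ≈ 9280 W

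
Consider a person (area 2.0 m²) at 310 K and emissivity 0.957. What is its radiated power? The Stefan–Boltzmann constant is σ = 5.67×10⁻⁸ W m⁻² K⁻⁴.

Stefan–Boltzmann: P = εσAT⁴ = 0.957 × 5.67×10⁻⁸ × 2.00 × (310)⁴ = 0.957 × 5.67×10⁻⁸ × 2.00 × 9.24×10^9.
P = 1000 W.

P ≈ 1000 W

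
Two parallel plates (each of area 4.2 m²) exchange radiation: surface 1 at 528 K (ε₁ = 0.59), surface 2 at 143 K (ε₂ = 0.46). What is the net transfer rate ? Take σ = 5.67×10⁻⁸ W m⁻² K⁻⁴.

For two large parallel gray plates, q = σ(T₁⁴ − T₂⁴) / (1/ε₁ + 1/ε₂ − 1).
1/ε₁ + 1/ε₂ − 1 = 1/0.59 + 1/0.46 − 1 = 2.869.
T₁⁴ − T₂⁴ = 7.77×10^10 − 4.18×10^8 = 7.73×10^10 K⁴.
q = 5.67×10⁻⁸ × 7.73×10^10 / 2.869 = 1530 W/m².
Q = q·A = 1530 × 4.2 = 6420 W.

Q ≈ 6420 W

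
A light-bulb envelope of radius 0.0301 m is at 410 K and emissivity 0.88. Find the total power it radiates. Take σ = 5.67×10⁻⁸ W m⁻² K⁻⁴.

A = 4πr² = 4π × (0.0301)² = 0.0114 m².
P = εσAT⁴ = 0.88 × 5.67×10⁻⁸ × 0.0114 × (410)⁴ = 0.88 × 5.67×10⁻⁸ × 0.0114 × 2.83×10^10.
P = 16.1 W.

P ≈ 16.1 W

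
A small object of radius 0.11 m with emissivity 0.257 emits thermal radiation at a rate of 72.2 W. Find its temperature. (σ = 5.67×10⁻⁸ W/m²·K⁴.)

T ≈ 425 K

A = 4πr² = 4π × (0.11)² = 0.152 m².
From P = εσAT⁴, T = (P / εσA)^(1/4) = (72.2 / (0.257 × 5.67×10⁻⁸ × 0.152))^(1/4).
T = (3.26×10^10)^(1/4) = 425 K.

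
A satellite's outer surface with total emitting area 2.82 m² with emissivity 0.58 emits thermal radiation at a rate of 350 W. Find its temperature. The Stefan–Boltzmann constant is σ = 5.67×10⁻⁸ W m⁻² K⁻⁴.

From P = εσAT⁴, T = (P / εσA)^(1/4) = (350 / (0.58 × 5.67×10⁻⁸ × 2.82))^(1/4).
T = (3.77×10^9)^(1/4) = 248 K.

T ≈ 248 K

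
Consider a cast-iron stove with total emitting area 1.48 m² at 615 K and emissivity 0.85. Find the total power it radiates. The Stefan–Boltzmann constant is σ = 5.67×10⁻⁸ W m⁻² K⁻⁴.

Stefan–Boltzmann: P = εσAT⁴ = 0.85 × 5.67×10⁻⁸ × 1.48 × (615)⁴ = 0.85 × 5.67×10⁻⁸ × 1.48 × 1.43×10^11.
P = 10200 W.

P ≈ 10200 W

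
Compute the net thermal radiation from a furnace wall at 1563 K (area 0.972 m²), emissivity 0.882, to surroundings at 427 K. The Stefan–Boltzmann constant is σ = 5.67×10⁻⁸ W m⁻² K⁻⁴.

Q ≈ 2.88×10^5 W

Q = εσA(T⁴ − T_s⁴). T⁴ − T_s⁴ = (1563)⁴ − (427)⁴ = 5.97×10^12 − 3.32×10^10 = 5.93×10^12 K⁴.
Q = 0.882 × 5.67×10⁻⁸ × 0.972 × 5.93×10^12 = 2.88×10^5 W.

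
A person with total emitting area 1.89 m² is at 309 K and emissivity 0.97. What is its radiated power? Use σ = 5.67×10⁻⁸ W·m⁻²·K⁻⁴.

P ≈ 948 W

Stefan–Boltzmann: P = εσAT⁴ = 0.97 × 5.67×10⁻⁸ × 1.89 × (309)⁴ = 0.97 × 5.67×10⁻⁸ × 1.89 × 9.12×10^9.
P = 948 W.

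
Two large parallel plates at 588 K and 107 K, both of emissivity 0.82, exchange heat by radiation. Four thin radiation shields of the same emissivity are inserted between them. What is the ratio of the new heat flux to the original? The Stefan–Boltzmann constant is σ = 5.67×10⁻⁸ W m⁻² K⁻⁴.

ratio ≈ 0.200

With N identical shields there are N+1 = 5 gaps in series, each with the same radiative resistance, so the flux falls to 1/(N+1) of its unshielded value.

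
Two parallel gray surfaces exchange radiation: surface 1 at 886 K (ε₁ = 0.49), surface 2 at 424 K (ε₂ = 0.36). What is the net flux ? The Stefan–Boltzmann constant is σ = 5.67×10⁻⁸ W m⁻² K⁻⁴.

q ≈ 8670 W/m²

For two large parallel gray plates, q = σ(T₁⁴ − T₂⁴) / (1/ε₁ + 1/ε₂ − 1).
1/ε₁ + 1/ε₂ − 1 = 1/0.49 + 1/0.36 − 1 = 3.819.
T₁⁴ − T₂⁴ = 6.16×10^11 − 3.23×10^10 = 5.84×10^11 K⁴.
q = 5.67×10⁻⁸ × 5.84×10^11 / 3.819 = 8670 W/m².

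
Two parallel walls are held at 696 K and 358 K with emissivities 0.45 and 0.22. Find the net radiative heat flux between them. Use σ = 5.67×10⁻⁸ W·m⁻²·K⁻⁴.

q ≈ 2150 W/m²

For two large parallel gray plates, q = σ(T₁⁴ − T₂⁴) / (1/ε₁ + 1/ε₂ − 1).
1/ε₁ + 1/ε₂ − 1 = 1/0.45 + 1/0.22 − 1 = 5.768.
T₁⁴ − T₂⁴ = 2.35×10^11 − 1.64×10^10 = 2.18×10^11 K⁴.
q = 5.67×10⁻⁸ × 2.18×10^11 / 5.768 = 2150 W/m².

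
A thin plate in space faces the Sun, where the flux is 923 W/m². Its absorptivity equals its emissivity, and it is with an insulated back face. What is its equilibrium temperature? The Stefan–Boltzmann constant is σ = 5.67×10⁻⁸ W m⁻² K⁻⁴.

T ≈ 357 K

Absorbed flux αS = emitted flux εσT⁴ (one radiating face); with α = ε, T = (S/σ)^(1/4).
T = (923 / 5.67×10⁻⁸)^(1/4) = (1.63×10^10)^(1/4).
T = 357 K.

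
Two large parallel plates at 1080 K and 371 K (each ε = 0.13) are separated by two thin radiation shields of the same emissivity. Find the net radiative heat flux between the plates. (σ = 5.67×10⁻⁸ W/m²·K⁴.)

q ≈ 1760 W/m²

Each of the 3 gaps contributes resistance (2/ε − 1) = 2/0.13 − 1 = 14.38; total = 43.15.
q = σ(T₁⁴ − T₂⁴) / 43.15 = 5.67×10⁻⁸ × 1.34×10^12 / 43.15 = 1760 W/m².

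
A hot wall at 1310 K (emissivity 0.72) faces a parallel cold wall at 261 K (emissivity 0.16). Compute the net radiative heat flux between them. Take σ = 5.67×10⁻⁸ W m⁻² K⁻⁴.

q ≈ 25100 W/m²

For two large parallel gray plates, q = σ(T₁⁴ − T₂⁴) / (1/ε₁ + 1/ε₂ − 1).
1/ε₁ + 1/ε₂ − 1 = 1/0.72 + 1/0.16 − 1 = 6.639.
T₁⁴ − T₂⁴ = 2.94×10^12 − 4.64×10^9 = 2.94×10^12 K⁴.
q = 5.67×10⁻⁸ × 2.94×10^12 / 6.639 = 25100 W/m².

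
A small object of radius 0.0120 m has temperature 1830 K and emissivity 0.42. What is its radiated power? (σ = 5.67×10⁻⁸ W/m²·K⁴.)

P ≈ 483 W

A = 4πr² = 4π × (0.0120)² = 1.81×10^-3 m².
P = εσAT⁴ = 0.42 × 5.67×10⁻⁸ × 1.81×10^-3 × (1830)⁴ = 0.42 × 5.67×10⁻⁸ × 1.81×10^-3 × 1.12×10^13.
P = 483 W.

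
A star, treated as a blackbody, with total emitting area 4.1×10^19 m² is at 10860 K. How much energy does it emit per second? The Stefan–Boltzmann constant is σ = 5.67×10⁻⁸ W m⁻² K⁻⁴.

P ≈ 3.23×10^28 W

P = σAT⁴ = 5.67×10⁻⁸ × 4.10×10^19 × (10860)⁴ = 5.67×10⁻⁸ × 4.10×10^19 × 1.39×10^16.
P = 3.23×10^28 W.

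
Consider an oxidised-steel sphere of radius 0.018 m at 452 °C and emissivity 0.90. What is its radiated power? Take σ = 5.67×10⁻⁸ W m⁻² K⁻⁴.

A = 4πr² = 4π × (0.018)² = 4.07×10^-3 m².
452 °C = 725 K.
P = εσAT⁴ = 0.90 × 5.67×10⁻⁸ × 4.07×10^-3 × (725)⁴ = 0.90 × 5.67×10⁻⁸ × 4.07×10^-3 × 2.76×10^11.
P = 57.4 W.

P ≈ 57.4 W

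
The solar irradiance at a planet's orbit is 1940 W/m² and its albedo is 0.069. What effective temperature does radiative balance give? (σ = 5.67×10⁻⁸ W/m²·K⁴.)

Power absorbed = (1−a)S·πR²; power emitted = 4πR²σT⁴. Equating and cancelling πR²:
T = ((1−a)S / 4σ)^(1/4) = (1810 / (4 × 5.67×10⁻⁸))^(1/4) = (7.96×10^9)^(1/4).
T = 299 K.

T ≈ 299 K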